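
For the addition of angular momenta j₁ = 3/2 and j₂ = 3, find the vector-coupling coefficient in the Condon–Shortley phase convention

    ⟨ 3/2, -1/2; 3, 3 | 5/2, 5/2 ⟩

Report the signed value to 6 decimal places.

+√(15/28) ≈ +0.731925

triangle: 2!·1!·4!/8! = 48/40320
(j±m)!: 1!·2!·6!·0!·5!·0! = 172800
prefactor² = (2J+1)·Δ·N² = 8640/7
  k=2: +1/(2!·0!·0!·4!·1!·0!) = 1/48
Σ = 1/48  ⇒  CG² = 8640/7·1/48² = 15/28
CG = +√(15/28) = +0.731925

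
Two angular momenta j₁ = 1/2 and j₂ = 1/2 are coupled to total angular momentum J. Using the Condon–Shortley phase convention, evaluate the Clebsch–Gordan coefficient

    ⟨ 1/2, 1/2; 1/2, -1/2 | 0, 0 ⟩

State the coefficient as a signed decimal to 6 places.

+√(1/2) ≈ +0.707107

j₁+j₂−J=1  J+j₁−j₂=0  J−j₁+j₂=0  j₁+j₂+J+1=2
(j₁±m₁, j₂±m₂, J±M) = (1,0,0,1,0,0)
P² = 1/2
sum k=0..0:
  [0] +1/1 = 1
S = 1
C² = P²·S² = 1/2 ; C = +0.707107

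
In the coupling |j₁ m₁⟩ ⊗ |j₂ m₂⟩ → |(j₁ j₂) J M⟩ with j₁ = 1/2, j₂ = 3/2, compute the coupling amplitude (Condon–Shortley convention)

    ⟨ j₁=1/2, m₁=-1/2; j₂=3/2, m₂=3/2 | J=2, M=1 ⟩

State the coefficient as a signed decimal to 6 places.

+√(1/4) = +0.500000

j₁+j₂−J=0  J+j₁−j₂=1  J−j₁+j₂=3  j₁+j₂+J+1=5
(j₁±m₁, j₂±m₂, J±M) = (0,1,3,0,3,1)
P² = 9
sum k=0..0:
  [0] +1/6 = 1/6
S = 1/6
C² = P²·S² = 1/4 ; C = +0.500000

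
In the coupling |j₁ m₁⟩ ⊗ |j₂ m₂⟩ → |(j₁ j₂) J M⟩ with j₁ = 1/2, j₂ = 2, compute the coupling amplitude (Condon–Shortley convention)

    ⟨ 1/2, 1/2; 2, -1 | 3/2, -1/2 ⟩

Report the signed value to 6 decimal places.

+0.774597  (= +√(3/5))

j₁+j₂−J=1  J+j₁−j₂=0  J−j₁+j₂=3  j₁+j₂+J+1=5
(j₁±m₁, j₂±m₂, J±M) = (1,0,1,3,1,2)
P² = 12/5
sum k=0..0:
  [0] +1/2 = 1/2
S = 1/2
C² = P²·S² = 3/5 ; C = +0.774597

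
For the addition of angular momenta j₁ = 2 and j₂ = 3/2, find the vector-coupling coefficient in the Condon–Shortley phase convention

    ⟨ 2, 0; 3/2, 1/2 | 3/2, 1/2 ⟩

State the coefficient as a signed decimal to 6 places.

−√(1/5) ≈ -0.447214

j₁+j₂−J=2  J+j₁−j₂=2  J−j₁+j₂=1  j₁+j₂+J+1=6
(j₁±m₁, j₂±m₂, J±M) = (2,2,2,1,2,1)
P² = 16/45
sum k=1..2:
  [1] −1/1 = -1
  [2] +1/4 = 1/4
S = -3/4
C² = P²·S² = 1/5 ; C = -0.447214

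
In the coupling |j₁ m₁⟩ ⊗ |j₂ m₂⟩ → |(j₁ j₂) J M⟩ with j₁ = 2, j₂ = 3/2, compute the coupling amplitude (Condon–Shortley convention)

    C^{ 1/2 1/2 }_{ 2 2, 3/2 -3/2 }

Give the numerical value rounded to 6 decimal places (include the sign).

+0.632456  (= +√(2/5))

triangle: 3!×1!×0!/5! = 6/120
(j±m)!: 4!×0!×0!×3!×1!×0! = 144
prefactor² = (2J+1)×Δ×N² = 72/5
  k=0: +1/(0!×3!×0!×0!×1!×0!) = 1/6
Σ = 1/6  ⇒  CG² = 72/5×1/6² = 2/5
CG = +√(2/5) = +0.632456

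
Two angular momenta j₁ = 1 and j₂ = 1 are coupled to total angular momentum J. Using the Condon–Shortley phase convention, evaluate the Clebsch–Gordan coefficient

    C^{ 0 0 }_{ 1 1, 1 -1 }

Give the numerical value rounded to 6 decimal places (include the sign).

+√(1/3) = +0.577350

j₁+j₂−J=2  J+j₁−j₂=0  J−j₁+j₂=0  j₁+j₂+J+1=3
(j₁±m₁, j₂±m₂, J±M) = (2,0,0,2,0,0)
P² = 4/3
sum k=0..0:
  [0] +1/2 = 1/2
S = 1/2
C² = P²·S² = 1/3 ; C = +0.577350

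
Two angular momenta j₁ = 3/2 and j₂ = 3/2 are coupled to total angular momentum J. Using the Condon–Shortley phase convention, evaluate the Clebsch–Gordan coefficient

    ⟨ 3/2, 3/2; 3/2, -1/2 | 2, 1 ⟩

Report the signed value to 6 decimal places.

j₁+j₂−J=1  J+j₁−j₂=2  J−j₁+j₂=2  j₁+j₂+J+1=6
(j₁±m₁, j₂±m₂, J±M) = (3,0,1,2,3,1)
P² = 2
sum k=0..0:
  [0] +1/2 = 1/2
S = 1/2
C² = P²·S² = 1/2 ; C = +0.707107

+0.707107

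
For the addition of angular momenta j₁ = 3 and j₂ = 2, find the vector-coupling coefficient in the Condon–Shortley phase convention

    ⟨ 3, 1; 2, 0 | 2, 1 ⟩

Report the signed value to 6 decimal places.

√[5·3!3!1!/8! · 4!2!2!2!3!1!] = √(36/7)
  +(−1)^1/∏(1,2,1,1,2,0)! = -1/4  (running -1/4)
  +(−1)^2/∏(2,1,0,0,3,1)! = 1/12  (running -1/6)
⟨..|..⟩ = √(36/7)·(-1/6) = -0.377964

-0.377964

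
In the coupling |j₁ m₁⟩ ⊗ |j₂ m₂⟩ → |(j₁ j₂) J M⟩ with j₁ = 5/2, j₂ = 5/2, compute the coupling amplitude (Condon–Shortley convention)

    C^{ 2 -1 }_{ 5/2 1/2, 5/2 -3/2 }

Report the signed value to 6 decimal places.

−√(1/7) = -0.377964

triangle: 3!*2!*2!/8! = 24/40320
(j±m)!: 3!*2!*1!*4!*1!*3! = 1728
prefactor² = (2J+1)*Δ*N² = 36/7
  k=0: +1/(0!*3!*2!*1!*0!*1!) = 1/12
  k=1: −1/(1!*2!*1!*0!*1!*2!) = -1/4
Σ = -1/6  ⇒  CG² = 36/7*(-1/6)² = 1/7
CG = −√(1/7) = -0.377964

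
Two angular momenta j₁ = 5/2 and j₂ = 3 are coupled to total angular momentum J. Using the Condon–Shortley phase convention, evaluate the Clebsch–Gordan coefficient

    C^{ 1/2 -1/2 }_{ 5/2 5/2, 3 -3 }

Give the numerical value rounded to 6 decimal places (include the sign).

√[2·5!0!1!/7! · 5!0!0!6!0!1!] = √(28800/7)
  +(−1)^0/∏(0,5,0,0,0,1)! = 1/120  (running 1/120)
⟨..|..⟩ = √(28800/7)·(1/120) = +0.534522

+√(2/7) ≈ +0.534522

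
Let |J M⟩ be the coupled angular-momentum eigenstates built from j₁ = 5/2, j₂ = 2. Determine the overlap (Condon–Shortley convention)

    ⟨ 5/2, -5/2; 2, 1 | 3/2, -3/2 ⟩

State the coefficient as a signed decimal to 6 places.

triangle: 3!*2!*1!/7! = 12/5040
(j±m)!: 0!*5!*3!*1!*0!*3! = 4320
prefactor² = (2J+1)*Δ*N² = 288/7
  k=3: −1/(3!*0!*2!*0!*0!*1!) = -1/12
Σ = -1/12  ⇒  CG² = 288/7*(-1/12)² = 2/7
CG = −√(2/7) = -0.534522

-0.534522  (= −√(2/7))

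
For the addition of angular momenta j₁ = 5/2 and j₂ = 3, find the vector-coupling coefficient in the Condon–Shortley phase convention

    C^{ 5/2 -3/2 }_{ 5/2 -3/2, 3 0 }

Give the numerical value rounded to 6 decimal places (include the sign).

triangle: 3!·2!·3!/9! = 72/362880
(j±m)!: 1!·4!·3!·3!·1!·4! = 20736
prefactor² = (2J+1)·Δ·N² = 864/35
  k=2: +1/(2!·1!·2!·1!·0!·2!) = 1/8
  k=3: −1/(3!·0!·1!·0!·1!·3!) = -1/36
Σ = 7/72  ⇒  CG² = 864/35·7/72² = 7/30
CG = +√(7/30) = +0.483046

+0.483046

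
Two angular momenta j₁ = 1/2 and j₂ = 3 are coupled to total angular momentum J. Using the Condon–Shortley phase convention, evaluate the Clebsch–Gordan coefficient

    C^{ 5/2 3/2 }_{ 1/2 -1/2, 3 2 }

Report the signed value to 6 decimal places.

-0.845154  (= −√(5/7))

triangle: 1!×0!×5!/7! = 120/5040
(j±m)!: 0!×1!×5!×1!×4!×1! = 2880
prefactor² = (2J+1)×Δ×N² = 2880/7
  k=1: −1/(1!×0!×0!×4!×0!×1!) = -1/24
Σ = -1/24  ⇒  CG² = 2880/7×(-1/24)² = 5/7
CG = −√(5/7) = -0.845154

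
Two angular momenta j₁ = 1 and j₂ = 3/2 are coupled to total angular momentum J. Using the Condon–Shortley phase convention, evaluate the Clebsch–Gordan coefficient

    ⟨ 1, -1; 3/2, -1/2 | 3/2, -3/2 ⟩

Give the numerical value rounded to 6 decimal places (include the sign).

√[4·1!1!2!/5! · 0!2!1!2!0!3!] = √(8/5)
  +(−1)^1/∏(1,0,1,0,0,2)! = -1/2  (running -1/2)
⟨..|..⟩ = √(8/5)·(-1/2) = -0.632456

-0.632456  (= −√(2/5))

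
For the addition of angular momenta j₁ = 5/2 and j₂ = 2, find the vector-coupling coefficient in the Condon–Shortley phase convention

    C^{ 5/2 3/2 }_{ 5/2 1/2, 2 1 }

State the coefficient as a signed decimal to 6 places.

−√(6/35) ≈ -0.414039

j₁+j₂−J=2  J+j₁−j₂=3  J−j₁+j₂=2  j₁+j₂+J+1=8
(j₁±m₁, j₂±m₂, J±M) = (3,2,3,1,4,1)
P² = 216/35
sum k=1..2:
  [1] −1/4 = -1/4
  [2] +1/12 = 1/12
S = -1/6
C² = P²·S² = 6/35 ; C = -0.414039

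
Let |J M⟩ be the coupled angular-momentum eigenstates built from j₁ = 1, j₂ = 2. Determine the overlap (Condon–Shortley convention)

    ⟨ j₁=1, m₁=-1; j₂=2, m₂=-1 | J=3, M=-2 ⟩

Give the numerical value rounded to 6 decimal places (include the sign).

triangle: 0!*2!*4!/7! = 48/5040
(j±m)!: 0!*2!*1!*3!*1!*5! = 1440
prefactor² = (2J+1)*Δ*N² = 96
  k=0: +1/(0!*0!*2!*1!*0!*3!) = 1/12
Σ = 1/12  ⇒  CG² = 96*1/12² = 2/3
CG = +√(2/3) = +0.816497

+0.816497  (= +√(2/3))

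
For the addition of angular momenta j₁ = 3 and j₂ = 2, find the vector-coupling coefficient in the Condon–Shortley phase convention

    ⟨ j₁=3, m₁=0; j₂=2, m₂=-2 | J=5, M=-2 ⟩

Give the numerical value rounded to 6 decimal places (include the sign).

+0.408248  (= +√(1/6))

j₁+j₂−J=0  J+j₁−j₂=6  J−j₁+j₂=4  j₁+j₂+J+1=11
(j₁±m₁, j₂±m₂, J±M) = (3,3,0,4,3,7)
P² = 124416
sum k=0..0:
  [0] +1/864 = 1/864
S = 1/864
C² = P²·S² = 1/6 ; C = +0.408248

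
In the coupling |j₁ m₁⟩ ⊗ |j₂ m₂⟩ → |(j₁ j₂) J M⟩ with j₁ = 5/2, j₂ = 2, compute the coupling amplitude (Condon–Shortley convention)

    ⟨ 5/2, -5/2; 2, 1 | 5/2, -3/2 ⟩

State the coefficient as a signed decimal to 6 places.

j₁+j₂−J=2  J+j₁−j₂=3  J−j₁+j₂=2  j₁+j₂+J+1=8
(j₁±m₁, j₂±m₂, J±M) = (0,5,3,1,1,4)
P² = 432/7
sum k=2..2:
  [2] +1/12 = 1/12
S = 1/12
C² = P²·S² = 3/7 ; C = +0.654654

+√(3/7) = +0.654654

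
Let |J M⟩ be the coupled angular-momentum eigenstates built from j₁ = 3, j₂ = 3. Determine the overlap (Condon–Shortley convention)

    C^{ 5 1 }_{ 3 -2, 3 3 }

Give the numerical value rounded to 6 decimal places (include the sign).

−√(5/84) = -0.243975

√[11·1!5!5!/12! · 1!5!6!0!6!4!] = √(3456000/7)
  +(−1)^1/∏(1,0,4,5,1,0)! = -1/2880  (running -1/2880)
⟨..|..⟩ = √(3456000/7)·(-1/2880) = -0.243975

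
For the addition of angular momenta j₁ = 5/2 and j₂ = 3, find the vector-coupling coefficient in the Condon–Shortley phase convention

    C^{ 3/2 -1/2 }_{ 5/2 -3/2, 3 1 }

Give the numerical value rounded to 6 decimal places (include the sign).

-0.483046  (= −√(7/30))

√[4·4!1!2!/8! · 1!4!4!2!1!2!] = √(384/35)
  +(−1)^3/∏(3,1,1,1,0,1)! = -1/6  (running -1/6)
  +(−1)^4/∏(4,0,0,0,1,2)! = 1/48  (running -7/48)
⟨..|..⟩ = √(384/35)·(-7/48) = -0.483046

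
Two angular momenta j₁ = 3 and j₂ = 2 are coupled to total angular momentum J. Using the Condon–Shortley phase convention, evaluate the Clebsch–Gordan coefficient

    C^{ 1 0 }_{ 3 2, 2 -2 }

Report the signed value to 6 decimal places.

j₁+j₂−J=4  J+j₁−j₂=2  J−j₁+j₂=0  j₁+j₂+J+1=7
(j₁±m₁, j₂±m₂, J±M) = (5,1,0,4,1,1)
P² = 576/7
sum k=0..0:
  [0] +1/24 = 1/24
S = 1/24
C² = P²·S² = 1/7 ; C = +0.377964

+√(1/7) = +0.377964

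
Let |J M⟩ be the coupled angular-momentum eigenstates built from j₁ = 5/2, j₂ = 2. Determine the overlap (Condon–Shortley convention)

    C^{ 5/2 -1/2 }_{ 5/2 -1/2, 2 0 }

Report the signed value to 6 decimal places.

j₁+j₂−J=2  J+j₁−j₂=3  J−j₁+j₂=2  j₁+j₂+J+1=8
(j₁±m₁, j₂±m₂, J±M) = (2,3,2,2,2,3)
P² = 72/35
sum k=0..2:
  [0] +1/24 = 1/24
  [1] −1/2 = -1/2
  [2] +1/8 = 1/8
S = -1/3
C² = P²·S² = 8/35 ; C = -0.478091

−√(8/35) = -0.478091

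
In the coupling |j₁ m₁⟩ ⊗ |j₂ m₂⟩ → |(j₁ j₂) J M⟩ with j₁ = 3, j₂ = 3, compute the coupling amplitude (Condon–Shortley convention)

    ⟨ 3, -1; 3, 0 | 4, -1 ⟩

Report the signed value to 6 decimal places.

√[9·2!4!4!/11! · 2!4!3!3!3!5!] = √(124416/385)
  +(−1)^0/∏(0,2,4,3,0,1)! = 1/288  (running 1/288)
  +(−1)^1/∏(1,1,3,2,1,2)! = -1/24  (running -11/288)
  +(−1)^2/∏(2,0,2,1,2,3)! = 1/48  (running -5/288)
⟨..|..⟩ = √(124416/385)·(-5/288) = -0.312094

-0.312094  (= −√(15/154))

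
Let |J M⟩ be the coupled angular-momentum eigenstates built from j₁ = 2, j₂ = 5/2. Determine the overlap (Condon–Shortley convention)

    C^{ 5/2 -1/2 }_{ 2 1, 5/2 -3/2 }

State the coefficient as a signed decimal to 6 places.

+√(6/35) = +0.414039

j₁+j₂−J=2  J+j₁−j₂=2  J−j₁+j₂=3  j₁+j₂+J+1=8
(j₁±m₁, j₂±m₂, J±M) = (3,1,1,4,2,3)
P² = 216/35
sum k=0..1:
  [0] +1/4 = 1/4
  [1] −1/12 = -1/12
S = 1/6
C² = P²·S² = 6/35 ; C = +0.414039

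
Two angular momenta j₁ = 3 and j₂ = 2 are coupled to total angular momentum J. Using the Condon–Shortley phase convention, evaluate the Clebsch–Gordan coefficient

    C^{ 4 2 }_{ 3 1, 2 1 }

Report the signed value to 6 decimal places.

−√(1/28) = -0.188982

triangle: 1!*5!*3!/10! = 720/3628800
(j±m)!: 4!*2!*3!*1!*6!*2! = 414720
prefactor² = (2J+1)*Δ*N² = 5184/7
  k=0: +1/(0!*1!*2!*3!*3!*0!) = 1/72
  k=1: −1/(1!*0!*1!*2!*4!*1!) = -1/48
Σ = -1/144  ⇒  CG² = 5184/7*(-1/144)² = 1/28
CG = −√(1/28) = -0.188982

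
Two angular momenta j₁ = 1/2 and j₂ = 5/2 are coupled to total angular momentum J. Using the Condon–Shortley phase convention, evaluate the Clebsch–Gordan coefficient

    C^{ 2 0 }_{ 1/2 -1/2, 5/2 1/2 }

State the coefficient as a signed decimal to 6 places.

-0.707107  (= −√(1/2))

triangle: 1!*0!*4!/6! = 24/720
(j±m)!: 0!*1!*3!*2!*2!*2! = 48
prefactor² = (2J+1)*Δ*N² = 8
  k=1: −1/(1!*0!*0!*2!*0!*2!) = -1/4
Σ = -1/4  ⇒  CG² = 8*(-1/4)² = 1/2
CG = −√(1/2) = -0.707107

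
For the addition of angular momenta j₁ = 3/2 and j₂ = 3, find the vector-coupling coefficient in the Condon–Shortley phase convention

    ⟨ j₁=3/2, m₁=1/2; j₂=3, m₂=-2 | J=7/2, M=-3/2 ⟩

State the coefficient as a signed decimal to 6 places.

+0.654654  (= +√(3/7))

triangle: 1!·2!·5!/9! = 240/362880
(j±m)!: 2!·1!·1!·5!·2!·5! = 57600
prefactor² = (2J+1)·Δ·N² = 6400/21
  k=0: +1/(0!·1!·1!·1!·1!·4!) = 1/24
  k=1: −1/(1!·0!·0!·0!·2!·5!) = -1/240
Σ = 3/80  ⇒  CG² = 6400/21·3/80² = 3/7
CG = +√(3/7) = +0.654654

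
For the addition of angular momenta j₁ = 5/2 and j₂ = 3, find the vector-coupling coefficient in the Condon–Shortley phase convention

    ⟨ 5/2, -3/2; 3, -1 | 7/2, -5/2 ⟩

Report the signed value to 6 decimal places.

−√(10/63) = -0.398410

triangle: 2!*3!*4!/10! = 288/3628800
(j±m)!: 1!*4!*2!*4!*1!*6! = 829440
prefactor² = (2J+1)*Δ*N² = 18432/35
  k=1: −1/(1!*1!*3!*1!*0!*3!) = -1/36
  k=2: +1/(2!*0!*2!*0!*1!*4!) = 1/96
Σ = -5/288  ⇒  CG² = 18432/35*(-5/288)² = 10/63
CG = −√(10/63) = -0.398410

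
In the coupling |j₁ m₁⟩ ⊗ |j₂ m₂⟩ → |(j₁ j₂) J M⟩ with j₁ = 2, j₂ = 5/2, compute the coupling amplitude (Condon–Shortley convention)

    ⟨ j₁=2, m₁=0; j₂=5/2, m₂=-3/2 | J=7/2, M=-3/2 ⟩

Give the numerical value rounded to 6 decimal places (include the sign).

j₁+j₂−J=1  J+j₁−j₂=3  J−j₁+j₂=4  j₁+j₂+J+1=9
(j₁±m₁, j₂±m₂, J±M) = (2,2,1,4,2,5)
P² = 512/7
sum k=0..1:
  [0] +1/12 = 1/12
  [1] −1/48 = -1/48
S = 1/16
C² = P²·S² = 2/7 ; C = +0.534522

+√(2/7) = +0.534522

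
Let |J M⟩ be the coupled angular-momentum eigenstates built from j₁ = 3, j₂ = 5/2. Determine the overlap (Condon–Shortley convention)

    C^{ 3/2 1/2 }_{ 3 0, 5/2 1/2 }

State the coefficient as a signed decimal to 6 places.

j₁+j₂−J=4  J+j₁−j₂=2  J−j₁+j₂=1  j₁+j₂+J+1=8
(j₁±m₁, j₂±m₂, J±M) = (3,3,3,2,2,1)
P² = 144/35
sum k=2..3:
  [2] +1/4 = 1/4
  [3] −1/12 = -1/12
S = 1/6
C² = P²·S² = 4/35 ; C = +0.338062

+√(4/35) ≈ +0.338062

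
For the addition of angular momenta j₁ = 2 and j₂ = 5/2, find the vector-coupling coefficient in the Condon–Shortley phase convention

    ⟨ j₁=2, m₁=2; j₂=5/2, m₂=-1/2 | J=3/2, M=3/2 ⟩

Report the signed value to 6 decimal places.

+0.338062  (= +√(4/35))

√[4·3!1!2!/7! · 4!0!2!3!3!0!] = √(576/35)
  +(−1)^0/∏(0,3,0,2,1,0)! = 1/12  (running 1/12)
⟨..|..⟩ = √(576/35)·(1/12) = +0.338062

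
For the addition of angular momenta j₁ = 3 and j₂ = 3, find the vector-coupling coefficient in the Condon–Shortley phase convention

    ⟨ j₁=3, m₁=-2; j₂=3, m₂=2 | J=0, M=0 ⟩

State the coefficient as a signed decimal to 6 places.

−√(1/7) = -0.377964

triangle: 6!·0!·0!/7! = 720/5040
(j±m)!: 1!·5!·5!·1!·0!·0! = 14400
prefactor² = (2J+1)·Δ·N² = 14400/7
  k=5: −1/(5!·1!·0!·0!·0!·0!) = -1/120
Σ = -1/120  ⇒  CG² = 14400/7·(-1/120)² = 1/7
CG = −√(1/7) = -0.377964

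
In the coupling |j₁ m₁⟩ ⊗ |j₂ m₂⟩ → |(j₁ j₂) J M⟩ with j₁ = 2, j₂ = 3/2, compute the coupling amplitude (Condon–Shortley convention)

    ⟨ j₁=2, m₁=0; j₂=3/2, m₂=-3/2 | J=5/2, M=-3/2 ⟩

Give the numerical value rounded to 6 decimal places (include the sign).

+0.717137

triangle: 1!·3!·2!/7! = 12/5040
(j±m)!: 2!·2!·0!·3!·1!·4! = 576
prefactor² = (2J+1)·Δ·N² = 288/35
  k=0: +1/(0!·1!·2!·0!·1!·2!) = 1/4
Σ = 1/4  ⇒  CG² = 288/35·1/4² = 18/35
CG = +√(18/35) = +0.717137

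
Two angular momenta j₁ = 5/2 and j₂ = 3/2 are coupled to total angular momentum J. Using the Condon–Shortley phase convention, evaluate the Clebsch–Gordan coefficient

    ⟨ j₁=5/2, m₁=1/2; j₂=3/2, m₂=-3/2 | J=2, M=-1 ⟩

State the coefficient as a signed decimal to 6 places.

+√(9/28) ≈ +0.566947

j₁+j₂−J=2  J+j₁−j₂=3  J−j₁+j₂=1  j₁+j₂+J+1=7
(j₁±m₁, j₂±m₂, J±M) = (3,2,0,3,1,3)
P² = 36/7
sum k=0..0:
  [0] +1/4 = 1/4
S = 1/4
C² = P²·S² = 9/28 ; C = +0.566947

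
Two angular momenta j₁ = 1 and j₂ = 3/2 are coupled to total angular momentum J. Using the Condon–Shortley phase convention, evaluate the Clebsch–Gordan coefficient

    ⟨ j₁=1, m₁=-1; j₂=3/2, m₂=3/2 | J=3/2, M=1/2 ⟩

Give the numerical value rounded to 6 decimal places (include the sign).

√[4·1!1!2!/5! · 0!2!3!0!2!1!] = √(8/5)
  +(−1)^1/∏(1,0,1,2,0,0)! = -1/2  (running -1/2)
⟨..|..⟩ = √(8/5)·(-1/2) = -0.632456

−√(2/5) = -0.632456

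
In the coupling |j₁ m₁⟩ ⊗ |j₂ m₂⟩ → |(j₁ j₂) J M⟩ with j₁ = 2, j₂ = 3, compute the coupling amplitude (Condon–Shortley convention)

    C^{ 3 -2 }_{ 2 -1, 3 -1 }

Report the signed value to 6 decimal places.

triangle: 2!×2!×4!/9! = 96/362880
(j±m)!: 1!×3!×2!×4!×1!×5! = 34560
prefactor² = (2J+1)×Δ×N² = 64
  k=1: −1/(1!×1!×2!×1!×0!×3!) = -1/12
  k=2: +1/(2!×0!×1!×0!×1!×4!) = 1/48
Σ = -1/16  ⇒  CG² = 64×(-1/16)² = 1/4
CG = −√(1/4) = -0.500000

−√(1/4) = -0.500000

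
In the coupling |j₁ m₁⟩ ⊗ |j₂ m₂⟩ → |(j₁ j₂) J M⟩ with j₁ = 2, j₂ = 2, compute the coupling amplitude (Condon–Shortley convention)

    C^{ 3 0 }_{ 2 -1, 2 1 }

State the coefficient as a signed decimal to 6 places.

j₁+j₂−J=1  J+j₁−j₂=3  J−j₁+j₂=3  j₁+j₂+J+1=8
(j₁±m₁, j₂±m₂, J±M) = (1,3,3,1,3,3)
P² = 81/10
sum k=0..1:
  [0] +1/36 = 1/36
  [1] −1/4 = -1/4
S = -2/9
C² = P²·S² = 2/5 ; C = -0.632456

-0.632456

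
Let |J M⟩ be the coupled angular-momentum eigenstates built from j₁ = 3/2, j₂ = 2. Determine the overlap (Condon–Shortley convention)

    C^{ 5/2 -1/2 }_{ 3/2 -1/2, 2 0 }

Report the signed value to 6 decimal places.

-0.292770

j₁+j₂−J=1  J+j₁−j₂=2  J−j₁+j₂=3  j₁+j₂+J+1=7
(j₁±m₁, j₂±m₂, J±M) = (1,2,2,2,2,3)
P² = 48/35
sum k=0..1:
  [0] +1/4 = 1/4
  [1] −1/2 = -1/2
S = -1/4
C² = P²·S² = 3/35 ; C = -0.292770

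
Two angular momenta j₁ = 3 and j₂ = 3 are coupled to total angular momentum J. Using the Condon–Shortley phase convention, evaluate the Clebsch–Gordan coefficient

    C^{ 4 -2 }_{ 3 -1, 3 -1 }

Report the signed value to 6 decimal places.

−√(20/77) ≈ -0.509647

√[9·2!4!4!/11! · 2!4!2!4!2!6!] = √(331776/385)
  +(−1)^0/∏(0,2,4,2,0,2)! = 1/192  (running 1/192)
  +(−1)^1/∏(1,1,3,1,1,3)! = -1/36  (running -13/576)
  +(−1)^2/∏(2,0,2,0,2,4)! = 1/192  (running -5/288)
⟨..|..⟩ = √(331776/385)·(-5/288) = -0.509647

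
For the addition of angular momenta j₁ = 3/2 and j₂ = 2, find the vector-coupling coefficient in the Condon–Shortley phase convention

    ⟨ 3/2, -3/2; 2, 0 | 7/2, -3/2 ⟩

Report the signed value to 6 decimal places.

√[8·0!3!4!/8! · 0!3!2!2!2!5!] = √(1152/7)
  +(−1)^0/∏(0,0,3,2,0,2)! = 1/24  (running 1/24)
⟨..|..⟩ = √(1152/7)·(1/24) = +0.534522

+√(2/7) ≈ +0.534522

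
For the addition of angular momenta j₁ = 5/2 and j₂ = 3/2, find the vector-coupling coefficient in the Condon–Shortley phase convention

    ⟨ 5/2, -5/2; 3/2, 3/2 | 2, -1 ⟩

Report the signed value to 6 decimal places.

+0.597614

triangle: 2!·3!·1!/7! = 12/5040
(j±m)!: 0!·5!·3!·0!·1!·3! = 4320
prefactor² = (2J+1)·Δ·N² = 360/7
  k=2: +1/(2!·0!·3!·1!·0!·0!) = 1/12
Σ = 1/12  ⇒  CG² = 360/7·1/12² = 5/14
CG = +√(5/14) = +0.597614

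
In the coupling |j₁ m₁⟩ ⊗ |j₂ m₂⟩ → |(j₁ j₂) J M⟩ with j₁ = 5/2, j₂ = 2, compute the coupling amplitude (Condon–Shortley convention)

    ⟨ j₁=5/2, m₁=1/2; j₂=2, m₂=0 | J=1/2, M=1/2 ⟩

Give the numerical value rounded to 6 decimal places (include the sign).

+0.447214  (= +√(1/5))

triangle: 4!*1!*0!/6! = 24/720
(j±m)!: 3!*2!*2!*2!*1!*0! = 48
prefactor² = (2J+1)*Δ*N² = 16/5
  k=2: +1/(2!*2!*0!*0!*1!*0!) = 1/4
Σ = 1/4  ⇒  CG² = 16/5*1/4² = 1/5
CG = +√(1/5) = +0.447214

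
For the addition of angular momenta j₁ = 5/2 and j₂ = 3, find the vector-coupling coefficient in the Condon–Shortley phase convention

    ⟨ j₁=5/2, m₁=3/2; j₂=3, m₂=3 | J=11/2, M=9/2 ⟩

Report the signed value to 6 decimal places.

+0.674200

triangle: 0!·5!·6!/12! = 86400/479001600
(j±m)!: 4!·1!·6!·0!·10!·1! = 62705664000
prefactor² = (2J+1)·Δ·N² = 1492992000/11
  k=0: +1/(0!·0!·1!·6!·4!·0!) = 1/17280
Σ = 1/17280  ⇒  CG² = 1492992000/11·1/17280² = 5/11
CG = +√(5/11) = +0.674200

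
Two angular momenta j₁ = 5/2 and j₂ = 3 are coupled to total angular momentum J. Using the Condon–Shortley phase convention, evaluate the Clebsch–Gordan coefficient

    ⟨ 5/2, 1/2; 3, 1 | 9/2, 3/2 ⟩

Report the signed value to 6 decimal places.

-0.147122  (= −√(5/231))

j₁+j₂−J=1  J+j₁−j₂=4  J−j₁+j₂=5  j₁+j₂+J+1=11
(j₁±m₁, j₂±m₂, J±M) = (3,2,4,2,6,3)
P² = 138240/77
sum k=0..1:
  [0] +1/96 = 1/96
  [1] −1/72 = -1/72
S = -1/288
C² = P²·S² = 5/231 ; C = -0.147122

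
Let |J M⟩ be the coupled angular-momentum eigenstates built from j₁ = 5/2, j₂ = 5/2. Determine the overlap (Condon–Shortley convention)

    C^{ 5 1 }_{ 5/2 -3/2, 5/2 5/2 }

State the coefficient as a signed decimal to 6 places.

+√(1/42) ≈ +0.154303

√[11·0!5!5!/11! · 1!4!5!0!6!4!] = √(1382400/7)
  +(−1)^0/∏(0,0,4,5,1,0)! = 1/2880  (running 1/2880)
⟨..|..⟩ = √(1382400/7)·(1/2880) = +0.154303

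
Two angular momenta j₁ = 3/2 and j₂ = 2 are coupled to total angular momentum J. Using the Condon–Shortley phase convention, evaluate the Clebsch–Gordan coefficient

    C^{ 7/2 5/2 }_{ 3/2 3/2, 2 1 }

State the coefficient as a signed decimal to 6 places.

j₁+j₂−J=0  J+j₁−j₂=3  J−j₁+j₂=4  j₁+j₂+J+1=8
(j₁±m₁, j₂±m₂, J±M) = (3,0,3,1,6,1)
P² = 5184/7
sum k=0..0:
  [0] +1/36 = 1/36
S = 1/36
C² = P²·S² = 4/7 ; C = +0.755929

+0.755929  (= +√(4/7))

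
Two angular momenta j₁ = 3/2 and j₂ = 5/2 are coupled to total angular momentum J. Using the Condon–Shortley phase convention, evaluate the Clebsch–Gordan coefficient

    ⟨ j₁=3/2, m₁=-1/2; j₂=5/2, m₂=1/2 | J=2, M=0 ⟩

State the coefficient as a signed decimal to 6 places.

-0.267261

√[5·2!1!3!/7! · 1!2!3!2!2!2!] = √(8/7)
  +(−1)^1/∏(1,1,1,2,0,1)! = -1/2  (running -1/2)
  +(−1)^2/∏(2,0,0,1,1,2)! = 1/4  (running -1/4)
⟨..|..⟩ = √(8/7)·(-1/4) = -0.267261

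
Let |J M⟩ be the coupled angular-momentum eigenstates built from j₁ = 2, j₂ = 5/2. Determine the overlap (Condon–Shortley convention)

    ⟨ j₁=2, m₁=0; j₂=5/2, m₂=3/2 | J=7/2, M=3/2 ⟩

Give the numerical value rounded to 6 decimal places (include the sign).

-0.534522  (= −√(2/7))

√[8·1!3!4!/9! · 2!2!4!1!5!2!] = √(512/7)
  +(−1)^0/∏(0,1,2,4,1,0)! = 1/48  (running 1/48)
  +(−1)^1/∏(1,0,1,3,2,1)! = -1/12  (running -1/16)
⟨..|..⟩ = √(512/7)·(-1/16) = -0.534522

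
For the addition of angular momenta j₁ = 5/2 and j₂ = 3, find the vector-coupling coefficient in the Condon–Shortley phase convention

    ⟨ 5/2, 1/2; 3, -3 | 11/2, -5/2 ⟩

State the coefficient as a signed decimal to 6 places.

+√(2/33) ≈ +0.246183

√[12·0!5!6!/12! · 3!2!0!6!3!8!] = √(49766400/11)
  +(−1)^0/∏(0,0,2,0,3,6)! = 1/8640  (running 1/8640)
⟨..|..⟩ = √(49766400/11)·(1/8640) = +0.246183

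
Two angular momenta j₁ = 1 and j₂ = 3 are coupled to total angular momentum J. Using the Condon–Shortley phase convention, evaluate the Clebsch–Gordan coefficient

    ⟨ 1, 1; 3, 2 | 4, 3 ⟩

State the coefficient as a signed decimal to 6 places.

+0.866025  (= +√(3/4))

√[9·0!2!6!/9! · 2!0!5!1!7!1!] = √(43200)
  +(−1)^0/∏(0,0,0,5,2,1)! = 1/240  (running 1/240)
⟨..|..⟩ = √(43200)·(1/240) = +0.866025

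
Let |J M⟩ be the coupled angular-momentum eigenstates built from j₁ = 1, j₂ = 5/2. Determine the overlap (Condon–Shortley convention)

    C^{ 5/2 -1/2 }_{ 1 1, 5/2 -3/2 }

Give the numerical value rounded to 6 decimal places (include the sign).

√[6·1!1!4!/7! · 2!0!1!4!2!3!] = √(576/35)
  +(−1)^0/∏(0,1,0,1,1,3)! = 1/6  (running 1/6)
⟨..|..⟩ = √(576/35)·(1/6) = +0.676123

+0.676123  (= +√(16/35))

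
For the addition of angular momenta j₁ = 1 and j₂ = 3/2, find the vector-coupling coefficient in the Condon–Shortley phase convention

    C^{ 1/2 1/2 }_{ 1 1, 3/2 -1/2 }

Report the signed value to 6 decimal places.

+0.408248  (= +√(1/6))

triangle: 2!·0!·1!/4! = 2/24
(j±m)!: 2!·0!·1!·2!·1!·0! = 4
prefactor² = (2J+1)·Δ·N² = 2/3
  k=0: +1/(0!·2!·0!·1!·0!·0!) = 1/2
Σ = 1/2  ⇒  CG² = 2/3·1/2² = 1/6
CG = +√(1/6) = +0.408248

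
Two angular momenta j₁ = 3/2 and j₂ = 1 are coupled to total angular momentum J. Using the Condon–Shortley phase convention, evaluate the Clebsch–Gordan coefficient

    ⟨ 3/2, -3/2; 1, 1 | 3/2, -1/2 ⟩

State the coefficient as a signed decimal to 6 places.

√[4·1!2!1!/5! · 0!3!2!0!1!2!] = √(8/5)
  +(−1)^1/∏(1,0,2,1,0,0)! = -1/2  (running -1/2)
⟨..|..⟩ = √(8/5)·(-1/2) = -0.632456

-0.632456  (= −√(2/5))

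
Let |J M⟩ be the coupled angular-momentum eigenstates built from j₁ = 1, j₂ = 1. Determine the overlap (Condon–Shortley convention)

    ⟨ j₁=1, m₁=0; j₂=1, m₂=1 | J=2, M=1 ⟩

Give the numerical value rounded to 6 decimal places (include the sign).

+√(1/2) = +0.707107

j₁+j₂−J=0  J+j₁−j₂=2  J−j₁+j₂=2  j₁+j₂+J+1=5
(j₁±m₁, j₂±m₂, J±M) = (1,1,2,0,3,1)
P² = 2
sum k=0..0:
  [0] +1/2 = 1/2
S = 1/2
C² = P²·S² = 1/2 ; C = +0.707107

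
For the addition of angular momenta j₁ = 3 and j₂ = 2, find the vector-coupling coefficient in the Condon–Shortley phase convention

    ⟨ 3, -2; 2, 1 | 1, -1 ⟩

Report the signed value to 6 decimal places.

−√(2/7) = -0.534522

triangle: 4!·2!·0!/7! = 48/5040
(j±m)!: 1!·5!·3!·1!·0!·2! = 1440
prefactor² = (2J+1)·Δ·N² = 288/7
  k=3: −1/(3!·1!·2!·0!·0!·0!) = -1/12
Σ = -1/12  ⇒  CG² = 288/7·(-1/12)² = 2/7
CG = −√(2/7) = -0.534522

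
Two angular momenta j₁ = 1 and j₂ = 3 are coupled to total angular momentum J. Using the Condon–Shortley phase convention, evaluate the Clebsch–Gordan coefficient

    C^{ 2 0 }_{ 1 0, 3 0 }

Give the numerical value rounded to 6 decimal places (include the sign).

triangle: 2!·0!·4!/7! = 48/5040
(j±m)!: 1!·1!·3!·3!·2!·2! = 144
prefactor² = (2J+1)·Δ·N² = 48/7
  k=1: −1/(1!·1!·0!·2!·0!·2!) = -1/4
Σ = -1/4  ⇒  CG² = 48/7·(-1/4)² = 3/7
CG = −√(3/7) = -0.654654

−√(3/7) = -0.654654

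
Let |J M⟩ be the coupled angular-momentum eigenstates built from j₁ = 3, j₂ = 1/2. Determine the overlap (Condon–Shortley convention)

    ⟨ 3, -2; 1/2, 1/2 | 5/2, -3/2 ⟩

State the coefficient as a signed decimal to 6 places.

√[6·1!5!0!/7! · 1!5!1!0!1!4!] = √(2880/7)
  +(−1)^1/∏(1,0,4,0,1,0)! = -1/24  (running -1/24)
⟨..|..⟩ = √(2880/7)·(-1/24) = -0.845154

-0.845154  (= −√(5/7))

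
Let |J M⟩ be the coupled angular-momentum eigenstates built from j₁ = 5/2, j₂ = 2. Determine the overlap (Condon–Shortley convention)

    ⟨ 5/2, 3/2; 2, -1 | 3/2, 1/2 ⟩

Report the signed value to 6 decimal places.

−√(2/105) ≈ -0.138013

j₁+j₂−J=3  J+j₁−j₂=2  J−j₁+j₂=1  j₁+j₂+J+1=7
(j₁±m₁, j₂±m₂, J±M) = (4,1,1,3,2,1)
P² = 96/35
sum k=0..1:
  [0] +1/6 = 1/6
  [1] −1/4 = -1/4
S = -1/12
C² = P²·S² = 2/105 ; C = -0.138013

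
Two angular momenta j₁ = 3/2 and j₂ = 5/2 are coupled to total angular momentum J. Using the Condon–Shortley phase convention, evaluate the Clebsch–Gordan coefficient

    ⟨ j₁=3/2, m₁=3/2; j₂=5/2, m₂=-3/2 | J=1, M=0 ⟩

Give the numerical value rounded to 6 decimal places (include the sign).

+√(1/5) ≈ +0.447214

√[3·3!0!2!/6! · 3!0!1!4!1!1!] = √(36/5)
  +(−1)^0/∏(0,3,0,1,0,1)! = 1/6  (running 1/6)
⟨..|..⟩ = √(36/5)·(1/6) = +0.447214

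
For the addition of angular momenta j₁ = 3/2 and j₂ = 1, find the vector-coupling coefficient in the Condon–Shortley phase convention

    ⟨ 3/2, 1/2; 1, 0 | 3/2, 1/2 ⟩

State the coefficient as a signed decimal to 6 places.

+√(1/15) ≈ +0.258199

triangle: 1!*2!*1!/5! = 2/120
(j±m)!: 2!*1!*1!*1!*2!*1! = 4
prefactor² = (2J+1)*Δ*N² = 4/15
  k=0: +1/(0!*1!*1!*1!*1!*0!) = 1
  k=1: −1/(1!*0!*0!*0!*2!*1!) = -1/2
Σ = 1/2  ⇒  CG² = 4/15*1/2² = 1/15
CG = +√(1/15) = +0.258199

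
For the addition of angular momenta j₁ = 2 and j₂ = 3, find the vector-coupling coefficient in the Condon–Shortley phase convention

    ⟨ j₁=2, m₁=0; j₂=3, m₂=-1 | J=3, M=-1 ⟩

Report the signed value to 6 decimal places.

-0.387298

j₁+j₂−J=2  J+j₁−j₂=2  J−j₁+j₂=4  j₁+j₂+J+1=9
(j₁±m₁, j₂±m₂, J±M) = (2,2,2,4,2,4)
P² = 256/15
sum k=0..2:
  [0] +1/16 = 1/16
  [1] −1/6 = -1/6
  [2] +1/96 = 1/96
S = -3/32
C² = P²·S² = 3/20 ; C = -0.387298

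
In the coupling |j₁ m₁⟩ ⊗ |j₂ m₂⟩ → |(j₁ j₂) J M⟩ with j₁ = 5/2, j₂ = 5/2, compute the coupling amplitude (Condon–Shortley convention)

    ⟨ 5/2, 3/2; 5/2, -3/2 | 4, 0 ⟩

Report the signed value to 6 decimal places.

√[9·1!4!4!/10! · 4!1!1!4!4!4!] = √(82944/175)
  +(−1)^0/∏(0,1,1,1,3,3)! = 1/36  (running 1/36)
  +(−1)^1/∏(1,0,0,0,4,4)! = -1/576  (running 5/192)
⟨..|..⟩ = √(82944/175)·(5/192) = +0.566947

+0.566947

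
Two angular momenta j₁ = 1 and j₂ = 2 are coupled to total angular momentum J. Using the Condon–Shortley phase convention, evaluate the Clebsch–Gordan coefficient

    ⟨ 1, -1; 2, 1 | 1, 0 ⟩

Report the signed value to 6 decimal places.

+0.547723  (= +√(3/10))

j₁+j₂−J=2  J+j₁−j₂=0  J−j₁+j₂=2  j₁+j₂+J+1=5
(j₁±m₁, j₂±m₂, J±M) = (0,2,3,1,1,1)
P² = 6/5
sum k=2..2:
  [2] +1/2 = 1/2
S = 1/2
C² = P²·S² = 3/10 ; C = +0.547723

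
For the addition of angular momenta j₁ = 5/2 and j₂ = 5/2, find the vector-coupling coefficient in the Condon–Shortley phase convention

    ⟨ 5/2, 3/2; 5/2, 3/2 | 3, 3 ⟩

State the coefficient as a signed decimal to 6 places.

−√(4/9) = -0.666667

triangle: 2!·3!·3!/9! = 72/362880
(j±m)!: 4!·1!·4!·1!·6!·0! = 414720
prefactor² = (2J+1)·Δ·N² = 576
  k=1: −1/(1!·1!·0!·3!·3!·0!) = -1/36
Σ = -1/36  ⇒  CG² = 576·(-1/36)² = 4/9
CG = −√(4/9) = -0.666667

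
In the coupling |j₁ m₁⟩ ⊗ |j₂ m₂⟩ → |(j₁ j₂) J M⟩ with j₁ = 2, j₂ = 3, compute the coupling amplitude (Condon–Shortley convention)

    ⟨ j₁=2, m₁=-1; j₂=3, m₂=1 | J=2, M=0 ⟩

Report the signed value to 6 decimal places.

+0.377964

√[5·3!1!3!/8! · 1!3!4!2!2!2!] = √(36/7)
  +(−1)^2/∏(2,1,1,2,0,1)! = 1/4  (running 1/4)
  +(−1)^3/∏(3,0,0,1,1,2)! = -1/12  (running 1/6)
⟨..|..⟩ = √(36/7)·(1/6) = +0.377964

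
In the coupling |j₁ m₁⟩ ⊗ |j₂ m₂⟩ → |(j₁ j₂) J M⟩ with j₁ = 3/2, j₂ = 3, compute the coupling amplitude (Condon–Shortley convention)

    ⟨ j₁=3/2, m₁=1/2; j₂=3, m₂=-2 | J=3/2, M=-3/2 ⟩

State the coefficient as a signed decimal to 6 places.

-0.534522

triangle: 3!·0!·3!/7! = 36/5040
(j±m)!: 2!·1!·1!·5!·0!·3! = 1440
prefactor² = (2J+1)·Δ·N² = 288/7
  k=1: −1/(1!·2!·0!·0!·0!·3!) = -1/12
Σ = -1/12  ⇒  CG² = 288/7·(-1/12)² = 2/7
CG = −√(2/7) = -0.534522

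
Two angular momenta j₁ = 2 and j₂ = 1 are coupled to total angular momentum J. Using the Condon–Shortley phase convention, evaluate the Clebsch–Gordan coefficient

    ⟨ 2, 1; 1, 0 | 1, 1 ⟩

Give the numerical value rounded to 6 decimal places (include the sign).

-0.547723  (= −√(3/10))

j₁+j₂−J=2  J+j₁−j₂=2  J−j₁+j₂=0  j₁+j₂+J+1=5
(j₁±m₁, j₂±m₂, J±M) = (3,1,1,1,2,0)
P² = 6/5
sum k=1..1:
  [1] −1/2 = -1/2
S = -1/2
C² = P²·S² = 3/10 ; C = -0.547723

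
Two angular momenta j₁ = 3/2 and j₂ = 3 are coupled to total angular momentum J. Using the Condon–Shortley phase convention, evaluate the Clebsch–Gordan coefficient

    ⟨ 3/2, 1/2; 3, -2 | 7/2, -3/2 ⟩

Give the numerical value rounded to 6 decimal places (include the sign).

+√(3/7) ≈ +0.654654

triangle: 1!×2!×5!/9! = 240/362880
(j±m)!: 2!×1!×1!×5!×2!×5! = 57600
prefactor² = (2J+1)×Δ×N² = 6400/21
  k=0: +1/(0!×1!×1!×1!×1!×4!) = 1/24
  k=1: −1/(1!×0!×0!×0!×2!×5!) = -1/240
Σ = 3/80  ⇒  CG² = 6400/21×3/80² = 3/7
CG = +√(3/7) = +0.654654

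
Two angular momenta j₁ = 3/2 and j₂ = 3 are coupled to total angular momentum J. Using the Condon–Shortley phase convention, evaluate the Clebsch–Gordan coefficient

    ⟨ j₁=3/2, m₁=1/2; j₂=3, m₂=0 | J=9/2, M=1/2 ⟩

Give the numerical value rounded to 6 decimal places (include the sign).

+√(10/21) ≈ +0.690066

√[10·0!3!6!/10! · 2!1!3!3!5!4!] = √(17280/7)
  +(−1)^0/∏(0,0,1,3,2,3)! = 1/72  (running 1/72)
⟨..|..⟩ = √(17280/7)·(1/72) = +0.690066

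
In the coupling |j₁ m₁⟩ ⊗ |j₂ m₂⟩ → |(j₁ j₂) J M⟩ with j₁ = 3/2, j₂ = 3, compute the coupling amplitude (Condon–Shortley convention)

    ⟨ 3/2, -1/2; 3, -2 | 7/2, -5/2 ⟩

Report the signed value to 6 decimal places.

+0.377964

√[8·1!2!5!/9! · 1!2!1!5!1!6!] = √(6400/7)
  +(−1)^0/∏(0,1,2,1,0,4)! = 1/48  (running 1/48)
  +(−1)^1/∏(1,0,1,0,1,5)! = -1/120  (running 1/80)
⟨..|..⟩ = √(6400/7)·(1/80) = +0.377964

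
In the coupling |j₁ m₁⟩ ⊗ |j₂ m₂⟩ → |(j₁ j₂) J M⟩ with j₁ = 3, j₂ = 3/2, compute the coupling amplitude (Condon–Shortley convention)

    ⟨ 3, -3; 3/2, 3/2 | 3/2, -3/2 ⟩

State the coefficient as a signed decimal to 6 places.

−√(4/7) ≈ -0.755929

√[4·3!3!0!/7! · 0!6!3!0!0!3!] = √(5184/7)
  +(−1)^3/∏(3,0,3,0,0,0)! = -1/36  (running -1/36)
⟨..|..⟩ = √(5184/7)·(-1/36) = -0.755929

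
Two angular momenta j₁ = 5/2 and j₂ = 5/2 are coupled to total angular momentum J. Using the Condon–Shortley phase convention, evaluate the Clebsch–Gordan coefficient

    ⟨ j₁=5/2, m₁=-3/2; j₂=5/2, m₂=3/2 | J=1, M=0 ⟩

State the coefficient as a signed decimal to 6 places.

−√(9/70) = -0.358569

j₁+j₂−J=4  J+j₁−j₂=1  J−j₁+j₂=1  j₁+j₂+J+1=7
(j₁±m₁, j₂±m₂, J±M) = (1,4,4,1,1,1)
P² = 288/35
sum k=3..4:
  [3] −1/6 = -1/6
  [4] +1/24 = 1/24
S = -1/8
C² = P²·S² = 9/70 ; C = -0.358569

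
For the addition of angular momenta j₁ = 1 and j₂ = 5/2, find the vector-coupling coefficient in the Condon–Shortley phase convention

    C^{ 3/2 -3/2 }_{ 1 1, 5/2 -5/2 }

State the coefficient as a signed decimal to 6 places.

triangle: 2!·0!·3!/6! = 12/720
(j±m)!: 2!·0!·0!·5!·0!·3! = 1440
prefactor² = (2J+1)·Δ·N² = 96
  k=0: +1/(0!·2!·0!·0!·0!·3!) = 1/12
Σ = 1/12  ⇒  CG² = 96·1/12² = 2/3
CG = +√(2/3) = +0.816497

+0.816497  (= +√(2/3))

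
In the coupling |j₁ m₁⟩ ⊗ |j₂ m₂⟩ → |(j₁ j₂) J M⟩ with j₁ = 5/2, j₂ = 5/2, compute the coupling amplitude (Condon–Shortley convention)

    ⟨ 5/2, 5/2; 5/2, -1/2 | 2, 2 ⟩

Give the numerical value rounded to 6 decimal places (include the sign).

+0.422577  (= +√(5/28))

√[5·3!2!2!/8! · 5!0!2!3!4!0!] = √(720/7)
  +(−1)^0/∏(0,3,0,2,2,0)! = 1/24  (running 1/24)
⟨..|..⟩ = √(720/7)·(1/24) = +0.422577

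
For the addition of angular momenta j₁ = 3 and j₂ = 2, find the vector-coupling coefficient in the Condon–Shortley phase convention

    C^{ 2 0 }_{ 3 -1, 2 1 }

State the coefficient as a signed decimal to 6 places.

j₁+j₂−J=3  J+j₁−j₂=3  J−j₁+j₂=1  j₁+j₂+J+1=8
(j₁±m₁, j₂±m₂, J±M) = (2,4,3,1,2,2)
P² = 36/7
sum k=2..3:
  [2] +1/4 = 1/4
  [3] −1/12 = -1/12
S = 1/6
C² = P²·S² = 1/7 ; C = +0.377964

+√(1/7) = +0.377964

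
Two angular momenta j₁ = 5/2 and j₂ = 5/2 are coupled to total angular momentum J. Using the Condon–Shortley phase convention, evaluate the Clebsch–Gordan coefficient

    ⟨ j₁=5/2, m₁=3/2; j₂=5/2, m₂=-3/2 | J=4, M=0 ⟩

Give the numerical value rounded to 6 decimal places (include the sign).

+0.566947  (= +√(9/28))

j₁+j₂−J=1  J+j₁−j₂=4  J−j₁+j₂=4  j₁+j₂+J+1=10
(j₁±m₁, j₂±m₂, J±M) = (4,1,1,4,4,4)
P² = 82944/175
sum k=0..1:
  [0] +1/36 = 1/36
  [1] −1/576 = -1/576
S = 5/192
C² = P²·S² = 9/28 ; C = +0.566947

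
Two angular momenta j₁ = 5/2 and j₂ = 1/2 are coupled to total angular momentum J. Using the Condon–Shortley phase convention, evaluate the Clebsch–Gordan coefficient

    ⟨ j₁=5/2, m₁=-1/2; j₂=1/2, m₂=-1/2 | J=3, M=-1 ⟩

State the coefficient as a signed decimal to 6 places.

+0.816497  (= +√(2/3))

j₁+j₂−J=0  J+j₁−j₂=5  J−j₁+j₂=1  j₁+j₂+J+1=7
(j₁±m₁, j₂±m₂, J±M) = (2,3,0,1,2,4)
P² = 96
sum k=0..0:
  [0] +1/12 = 1/12
S = 1/12
C² = P²·S² = 2/3 ; C = +0.816497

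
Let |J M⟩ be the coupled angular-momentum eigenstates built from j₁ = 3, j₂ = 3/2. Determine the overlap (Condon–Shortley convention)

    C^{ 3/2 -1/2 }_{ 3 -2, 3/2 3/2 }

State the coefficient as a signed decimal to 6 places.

-0.534522  (= −√(2/7))

triangle: 3!*3!*0!/7! = 36/5040
(j±m)!: 1!*5!*3!*0!*1!*2! = 1440
prefactor² = (2J+1)*Δ*N² = 288/7
  k=3: −1/(3!*0!*2!*0!*1!*0!) = -1/12
Σ = -1/12  ⇒  CG² = 288/7*(-1/12)² = 2/7
CG = −√(2/7) = -0.534522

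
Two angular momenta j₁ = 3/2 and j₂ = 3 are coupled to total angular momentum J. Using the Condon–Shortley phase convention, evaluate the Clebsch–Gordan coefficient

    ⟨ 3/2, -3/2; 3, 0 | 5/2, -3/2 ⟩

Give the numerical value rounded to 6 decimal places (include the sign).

+√(9/35) = +0.507093

triangle: 2!×1!×4!/8! = 48/40320
(j±m)!: 0!×3!×3!×3!×1!×4! = 5184
prefactor² = (2J+1)×Δ×N² = 1296/35
  k=2: +1/(2!×0!×1!×1!×0!×3!) = 1/12
Σ = 1/12  ⇒  CG² = 1296/35×1/12² = 9/35
CG = +√(9/35) = +0.507093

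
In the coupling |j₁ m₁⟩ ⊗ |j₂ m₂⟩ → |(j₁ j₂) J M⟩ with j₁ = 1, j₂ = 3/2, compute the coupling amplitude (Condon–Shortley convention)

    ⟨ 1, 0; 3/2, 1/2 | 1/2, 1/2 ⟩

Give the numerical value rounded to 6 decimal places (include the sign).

j₁+j₂−J=2  J+j₁−j₂=0  J−j₁+j₂=1  j₁+j₂+J+1=4
(j₁±m₁, j₂±m₂, J±M) = (1,1,2,1,1,0)
P² = 1/3
sum k=1..1:
  [1] −1/1 = -1
S = -1
C² = P²·S² = 1/3 ; C = -0.577350

-0.577350  (= −√(1/3))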